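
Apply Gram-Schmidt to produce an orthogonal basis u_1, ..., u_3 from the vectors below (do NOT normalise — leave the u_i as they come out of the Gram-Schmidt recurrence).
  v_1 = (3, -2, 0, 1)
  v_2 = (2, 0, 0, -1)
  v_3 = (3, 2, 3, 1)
Orthogonal basis:
  u_1 = (3, -2, 0, 1)
  u_2 = (13/14, 5/7, 0, -19/14)
  u_3 = (8/9, 20/9, 3, 16/9)

Apply the Gram-Schmidt recurrence
  u_1 = v_1
  u_i = v_i − Σ_{j<i} ((v_i · u_j) / (u_j · u_j)) · u_j.

Step by step this gives:
  u_1 = (3, -2, 0, 1)
  u_2 = (13/14, 5/7, 0, -19/14)
  u_3 = (8/9, 20/9, 3, 16/9)

Orthogonality check:
  u_2 · u_1 = 0 (should be 0)
  u_3 · u_1 = 0 (should be 0)
  u_3 · u_2 = 0 (should be 0)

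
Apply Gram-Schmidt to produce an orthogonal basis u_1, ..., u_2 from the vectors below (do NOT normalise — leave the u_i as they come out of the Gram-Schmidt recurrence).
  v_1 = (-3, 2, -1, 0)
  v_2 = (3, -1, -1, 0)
Orthogonal basis:
  u_1 = (-3, 2, -1, 0)
  u_2 = (6/7, 3/7, -12/7, 0)

Apply the Gram-Schmidt recurrence
  u_1 = v_1
  u_i = v_i − Σ_{j<i} ((v_i · u_j) / (u_j · u_j)) · u_j.

Step by step this gives:
  u_1 = (-3, 2, -1, 0)
  u_2 = (6/7, 3/7, -12/7, 0)

Orthogonality check:
  u_2 · u_1 = 0 (should be 0)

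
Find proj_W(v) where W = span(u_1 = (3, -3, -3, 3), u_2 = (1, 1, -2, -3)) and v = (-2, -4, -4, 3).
proj_W(v) = (109/59, -147/59, -90/59, 185/59)

Set up U = [u_1 | ... | u_2] ∈ R^(4×2). The projector onto W = col(U) is P = U (U^T U)^(-1) U^T.
Compute U^T U =
  [36, -3]
  [-3, 15],
and U^T v = (27, -7).
Solve U^T U · c = U^T v for the coefficients: c = (128/177, -19/59). The projection is proj_W(v) = U c.
Check: (v - proj_W(v)) · u_1 = 0  (should be 0).
Check: (v - proj_W(v)) · u_2 = 0  (should be 0).
Result: proj_W(v) = (109/59, -147/59, -90/59, 185/59).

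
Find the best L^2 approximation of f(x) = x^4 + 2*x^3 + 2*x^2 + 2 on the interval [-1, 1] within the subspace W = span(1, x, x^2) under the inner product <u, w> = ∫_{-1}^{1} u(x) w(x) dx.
g(x) = 20*x^2/7 + 6*x/5 + 67/35

The best approximation g ∈ W is the orthogonal projection of f onto W. Writing g = a_0 + a_1 x + a_2 x^2, the coefficients solve the normal equations G · a = b where
  G_{ij} = <φ_i, φ_j> and b_i = <f, φ_i>, with φ_0 = 1, φ_1 = x, φ_2 = x^2.
G =
  [2, 0, 2/3]
  [0, 2/3, 0]
  [2/3, 0, 2/5],
b = (86/15, 4/5, 254/105).
Solving gives a_0 = 67/35, a_1 = 6/5, a_2 = 20/7, so
  g(x) = 20*x^2/7 + 6*x/5 + 67/35.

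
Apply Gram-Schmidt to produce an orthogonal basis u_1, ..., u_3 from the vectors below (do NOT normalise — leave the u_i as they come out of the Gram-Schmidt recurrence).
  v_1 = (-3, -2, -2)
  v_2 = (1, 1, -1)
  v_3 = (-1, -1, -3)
Orthogonal basis:
  u_1 = (-3, -2, -2)
  u_2 = (8/17, 11/17, -23/17)
  u_3 = (8/21, -10/21, -2/21)

Apply the Gram-Schmidt recurrence
  u_1 = v_1
  u_i = v_i − Σ_{j<i} ((v_i · u_j) / (u_j · u_j)) · u_j.

Step by step this gives:
  u_1 = (-3, -2, -2)
  u_2 = (8/17, 11/17, -23/17)
  u_3 = (8/21, -10/21, -2/21)

Orthogonality check:
  u_2 · u_1 = 0 (should be 0)
  u_3 · u_1 = 0 (should be 0)
  u_3 · u_2 = 0 (should be 0)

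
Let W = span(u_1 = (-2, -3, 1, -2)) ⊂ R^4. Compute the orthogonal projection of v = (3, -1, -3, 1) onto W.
proj_W(v) = (8/9, 4/3, -4/9, 8/9)

Set up U = [u_1 | ... | u_1] ∈ R^(4×1). The projector onto W = col(U) is P = U (U^T U)^(-1) U^T.
Compute U^T U =
  [18],
and U^T v = (-8).
Solve U^T U · c = U^T v for the coefficients: c = (-4/9). The projection is proj_W(v) = U c.
Check: (v - proj_W(v)) · u_1 = 0  (should be 0).
Result: proj_W(v) = (8/9, 4/3, -4/9, 8/9).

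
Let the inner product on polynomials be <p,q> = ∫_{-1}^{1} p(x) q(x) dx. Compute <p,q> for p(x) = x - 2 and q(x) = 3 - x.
<p,q> = -38/3

Expand the product: p(x)·q(x) = -x^2 + 5*x - 6.
∫_{-1}^{1} of each monomial x^k gives [2/(k+1) if k even, 0 if k odd]. Integrating term-by-term (or equivalently evaluating the antiderivative F(x) = -x^3/3 + 5*x^2/2 - 6*x at the endpoints):
  F(1) − F(−1) = -23/6 − (53/6) = -38/3.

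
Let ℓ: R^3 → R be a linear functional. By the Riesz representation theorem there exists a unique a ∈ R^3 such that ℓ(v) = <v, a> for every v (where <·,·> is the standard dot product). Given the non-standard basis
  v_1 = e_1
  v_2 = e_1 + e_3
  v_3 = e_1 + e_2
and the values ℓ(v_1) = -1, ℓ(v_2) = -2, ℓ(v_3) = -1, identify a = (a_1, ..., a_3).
a = (-1, 0, -1)

Write a = (a_1, ..., a_3) in the standard basis. For each basis vector v_i, ℓ(v_i) = <v_i, a> is a linear equation in the a_j's. Collect the n equations into a matrix system V a = ℓ, where row i of V is v_i (expressed in the standard basis). Since V is invertible (lower-triangular with 1s on the diagonal, up to permutation), solve by back-substitution:
  V =
[[1, 0, 0],
 [1, 0, 1],
 [1, 1, 0]]
  V a = (-1, -2, -1)
Solving gives a = (-1, 0, -1).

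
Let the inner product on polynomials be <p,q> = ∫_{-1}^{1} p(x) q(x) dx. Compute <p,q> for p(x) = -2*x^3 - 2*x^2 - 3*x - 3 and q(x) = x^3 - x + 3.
<p,q> = -734/35

Expand the product: p(x)·q(x) = -2*x^6 - 2*x^5 - x^4 - 7*x^3 - 3*x^2 - 6*x - 9.
∫_{-1}^{1} of each monomial x^k gives [2/(k+1) if k even, 0 if k odd]. Integrating term-by-term (or equivalently evaluating the antiderivative F(x) = -2*x^7/7 - x^6/3 - x^5/5 - 7*x^4/4 - x^3 - 3*x^2 - 9*x at the endpoints):
  F(1) − F(−1) = -6539/420 − (2269/420) = -734/35.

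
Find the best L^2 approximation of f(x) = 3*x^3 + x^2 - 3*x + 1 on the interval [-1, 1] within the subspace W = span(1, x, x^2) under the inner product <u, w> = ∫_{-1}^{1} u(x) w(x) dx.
g(x) = x^2 - 6*x/5 + 1

The best approximation g ∈ W is the orthogonal projection of f onto W. Writing g = a_0 + a_1 x + a_2 x^2, the coefficients solve the normal equations G · a = b where
  G_{ij} = <φ_i, φ_j> and b_i = <f, φ_i>, with φ_0 = 1, φ_1 = x, φ_2 = x^2.
G =
  [2, 0, 2/3]
  [0, 2/3, 0]
  [2/3, 0, 2/5],
b = (8/3, -4/5, 16/15).
Solving gives a_0 = 1, a_1 = -6/5, a_2 = 1, so
  g(x) = x^2 - 6*x/5 + 1.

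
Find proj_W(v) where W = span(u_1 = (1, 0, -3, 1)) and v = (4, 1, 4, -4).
proj_W(v) = (-12/11, 0, 36/11, -12/11)

Set up U = [u_1 | ... | u_1] ∈ R^(4×1). The projector onto W = col(U) is P = U (U^T U)^(-1) U^T.
Compute U^T U =
  [11],
and U^T v = (-12).
Solve U^T U · c = U^T v for the coefficients: c = (-12/11). The projection is proj_W(v) = U c.
Check: (v - proj_W(v)) · u_1 = 0  (should be 0).
Result: proj_W(v) = (-12/11, 0, 36/11, -12/11).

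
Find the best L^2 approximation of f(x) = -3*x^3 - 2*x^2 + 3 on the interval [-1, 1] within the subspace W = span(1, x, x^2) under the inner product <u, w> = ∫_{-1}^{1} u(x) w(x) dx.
g(x) = -2*x^2 - 9*x/5 + 3

The best approximation g ∈ W is the orthogonal projection of f onto W. Writing g = a_0 + a_1 x + a_2 x^2, the coefficients solve the normal equations G · a = b where
  G_{ij} = <φ_i, φ_j> and b_i = <f, φ_i>, with φ_0 = 1, φ_1 = x, φ_2 = x^2.
G =
  [2, 0, 2/3]
  [0, 2/3, 0]
  [2/3, 0, 2/5],
b = (14/3, -6/5, 6/5).
Solving gives a_0 = 3, a_1 = -9/5, a_2 = -2, so
  g(x) = -2*x^2 - 9*x/5 + 3.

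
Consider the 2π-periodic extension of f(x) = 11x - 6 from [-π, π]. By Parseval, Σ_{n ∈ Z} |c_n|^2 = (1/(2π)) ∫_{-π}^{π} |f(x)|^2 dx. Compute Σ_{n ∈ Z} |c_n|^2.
Σ |c_n|^2 = 121π^2/3 + 36

Expand and integrate term by term over [-π, π]:
  ∫ (11x)^2 dx = 121·(2π^3/3); ∫ 2·11·(-6)·x dx = 0 (odd integrand); ∫ (-6)^2 dx = 36·2π.
So (1/(2π)) ∫_{-π}^{π} (11x - 6)^2 dx = 121π^2/3 + 36 = 121π^2/3 + 36.
Parseval ⇒ Σ |c_n|^2 = 121π^2/3 + 36.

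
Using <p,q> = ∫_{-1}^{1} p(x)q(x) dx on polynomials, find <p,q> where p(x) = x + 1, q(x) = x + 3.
<p,q> = 20/3

Expand the product: p(x)·q(x) = x^2 + 4*x + 3.
∫_{-1}^{1} of each monomial x^k gives [2/(k+1) if k even, 0 if k odd]. Integrating term-by-term (or equivalently evaluating the antiderivative F(x) = x^3/3 + 2*x^2 + 3*x at the endpoints):
  F(1) − F(−1) = 16/3 − (-4/3) = 20/3.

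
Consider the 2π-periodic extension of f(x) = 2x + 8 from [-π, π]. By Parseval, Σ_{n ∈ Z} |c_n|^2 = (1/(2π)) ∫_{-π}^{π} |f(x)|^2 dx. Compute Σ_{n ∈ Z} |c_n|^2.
Σ |c_n|^2 = 4π^2/3 + 64

Expand and integrate term by term over [-π, π]:
  ∫ (2x)^2 dx = 4·(2π^3/3); ∫ 2·2·(8)·x dx = 0 (odd integrand); ∫ 8^2 dx = 64·2π.
So (1/(2π)) ∫_{-π}^{π} (2x + 8)^2 dx = 4π^2/3 + 64 = 4π^2/3 + 64.
Parseval ⇒ Σ |c_n|^2 = 4π^2/3 + 64.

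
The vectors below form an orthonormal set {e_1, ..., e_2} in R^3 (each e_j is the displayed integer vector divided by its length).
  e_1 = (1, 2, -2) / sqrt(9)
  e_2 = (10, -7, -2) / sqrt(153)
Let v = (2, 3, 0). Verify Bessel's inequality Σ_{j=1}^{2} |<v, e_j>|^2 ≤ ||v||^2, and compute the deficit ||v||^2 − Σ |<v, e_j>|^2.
Σ |<v, e_j>|^2 = 121/17; ||v||^2 = 13; deficit = 100/17

Write each e_j = u_j / sqrt(<u_j, u_j>) where u_j is the displayed integer vector. Then <v, e_j> = <v, u_j> / sqrt(<u_j, u_j>), so |<v, e_j>|^2 = <v, u_j>^2 / <u_j, u_j>.
Coefficients: <v, e_1> = 8/sqrt(9), <v, e_2> = -1/sqrt(153).
Square and sum: Σ |<v, e_j>|^2 = 121/17.
Compute ||v||^2 = v·v = 13.
Deficit = 13 − 121/17 = 100/17 ≥ 0, confirming Bessel's inequality. (The deficit equals ||v − Σ <v,e_j> e_j||^2, the squared distance from v to span{e_j}.)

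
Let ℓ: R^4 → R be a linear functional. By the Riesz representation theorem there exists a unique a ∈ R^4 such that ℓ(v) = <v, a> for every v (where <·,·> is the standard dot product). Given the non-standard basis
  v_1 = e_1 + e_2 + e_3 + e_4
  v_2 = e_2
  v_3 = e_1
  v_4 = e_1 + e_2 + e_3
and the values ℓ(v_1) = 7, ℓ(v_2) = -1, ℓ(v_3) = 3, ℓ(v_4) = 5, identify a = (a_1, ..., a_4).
a = (3, -1, 3, 2)

Write a = (a_1, ..., a_4) in the standard basis. For each basis vector v_i, ℓ(v_i) = <v_i, a> is a linear equation in the a_j's. Collect the n equations into a matrix system V a = ℓ, where row i of V is v_i (expressed in the standard basis). Since V is invertible (lower-triangular with 1s on the diagonal, up to permutation), solve by back-substitution:
  V =
[[1, 1, 1, 1],
 [0, 1, 0, 0],
 [1, 0, 0, 0],
 [1, 1, 1, 0]]
  V a = (7, -1, 3, 5)
Solving gives a = (3, -1, 3, 2).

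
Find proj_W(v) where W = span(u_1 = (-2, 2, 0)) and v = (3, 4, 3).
proj_W(v) = (-1/2, 1/2, 0)

Set up U = [u_1 | ... | u_1] ∈ R^(3×1). The projector onto W = col(U) is P = U (U^T U)^(-1) U^T.
Compute U^T U =
  [8],
and U^T v = (2).
Solve U^T U · c = U^T v for the coefficients: c = (1/4). The projection is proj_W(v) = U c.
Check: (v - proj_W(v)) · u_1 = 0  (should be 0).
Result: proj_W(v) = (-1/2, 1/2, 0).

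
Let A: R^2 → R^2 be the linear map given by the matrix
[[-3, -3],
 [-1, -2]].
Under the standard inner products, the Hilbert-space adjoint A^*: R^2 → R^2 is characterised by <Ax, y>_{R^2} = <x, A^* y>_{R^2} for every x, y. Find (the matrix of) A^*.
A^* = A^T =
[[-3, -1],
 [-3, -2]]

For real matrices with standard dot products, the defining identity <Ax, y> = <x, A^* y> gives (Ax)^T y = x^T (A^*) y, i.e. x^T A^T y = x^T (A^*) y. Since this holds for all x, y, we must have A^* = A^T. Therefore
A^* =
[[-3, -1],
 [-3, -2]].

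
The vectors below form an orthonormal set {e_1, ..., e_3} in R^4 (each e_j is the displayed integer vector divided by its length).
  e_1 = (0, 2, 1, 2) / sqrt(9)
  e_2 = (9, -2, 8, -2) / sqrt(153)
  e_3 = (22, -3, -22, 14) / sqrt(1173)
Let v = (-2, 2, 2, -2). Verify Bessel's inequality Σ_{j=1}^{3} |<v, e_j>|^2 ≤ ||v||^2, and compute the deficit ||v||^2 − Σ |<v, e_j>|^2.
Σ |<v, e_j>|^2 = 908/69; ||v||^2 = 16; deficit = 196/69

Write each e_j = u_j / sqrt(<u_j, u_j>) where u_j is the displayed integer vector. Then <v, e_j> = <v, u_j> / sqrt(<u_j, u_j>), so |<v, e_j>|^2 = <v, u_j>^2 / <u_j, u_j>.
Coefficients: <v, e_1> = 2/sqrt(9), <v, e_2> = -2/sqrt(153), <v, e_3> = -122/sqrt(1173).
Square and sum: Σ |<v, e_j>|^2 = 908/69.
Compute ||v||^2 = v·v = 16.
Deficit = 16 − 908/69 = 196/69 ≥ 0, confirming Bessel's inequality. (The deficit equals ||v − Σ <v,e_j> e_j||^2, the squared distance from v to span{e_j}.)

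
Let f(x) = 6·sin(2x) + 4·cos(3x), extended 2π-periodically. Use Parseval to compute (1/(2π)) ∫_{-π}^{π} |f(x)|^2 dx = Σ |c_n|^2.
Σ |c_n|^2 = 26

Expand |f|^2 and use orthogonality of {sin(nx), cos(mx)} on [-π, π]:
  ∫_{-π}^{π} sin(nx)^2 dx = π, ∫ cos(mx)^2 dx = π, and cross terms integrate to 0.
So ∫_{-π}^{π} f(x)^2 dx = 6^2 · π + 4^2 · π = (36 + 16)π.
Divide by 2π: (36 + 16)/2 = 26.
By Parseval, this equals Σ |c_n|^2.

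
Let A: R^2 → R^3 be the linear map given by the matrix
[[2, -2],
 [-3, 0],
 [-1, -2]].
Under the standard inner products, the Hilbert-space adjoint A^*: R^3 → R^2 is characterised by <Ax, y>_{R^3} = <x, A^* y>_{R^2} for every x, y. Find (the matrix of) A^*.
A^* = A^T =
[[2, -3, -1],
 [-2, 0, -2]]

For real matrices with standard dot products, the defining identity <Ax, y> = <x, A^* y> gives (Ax)^T y = x^T (A^*) y, i.e. x^T A^T y = x^T (A^*) y. Since this holds for all x, y, we must have A^* = A^T. Therefore
A^* =
[[2, -3, -1],
 [-2, 0, -2]].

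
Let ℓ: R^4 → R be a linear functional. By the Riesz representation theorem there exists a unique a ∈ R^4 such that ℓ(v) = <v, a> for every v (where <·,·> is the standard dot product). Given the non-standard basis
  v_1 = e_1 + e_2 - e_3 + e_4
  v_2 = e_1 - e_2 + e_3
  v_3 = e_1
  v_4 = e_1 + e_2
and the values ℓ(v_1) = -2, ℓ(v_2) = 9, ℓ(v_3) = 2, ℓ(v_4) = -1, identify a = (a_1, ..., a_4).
a = (2, -3, 4, 3)

Write a = (a_1, ..., a_4) in the standard basis. For each basis vector v_i, ℓ(v_i) = <v_i, a> is a linear equation in the a_j's. Collect the n equations into a matrix system V a = ℓ, where row i of V is v_i (expressed in the standard basis). Since V is invertible (lower-triangular with 1s on the diagonal, up to permutation), solve by back-substitution:
  V =
[[1, 1, -1, 1],
 [1, -1, 1, 0],
 [1, 0, 0, 0],
 [1, 1, 0, 0]]
  V a = (-2, 9, 2, -1)
Solving gives a = (2, -3, 4, 3).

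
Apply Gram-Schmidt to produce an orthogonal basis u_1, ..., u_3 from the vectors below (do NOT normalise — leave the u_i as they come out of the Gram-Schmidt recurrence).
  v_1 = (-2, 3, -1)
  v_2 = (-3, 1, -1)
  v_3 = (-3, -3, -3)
Orthogonal basis:
  u_1 = (-2, 3, -1)
  u_2 = (-11/7, -8/7, -2/7)
  u_3 = (2/3, -1/3, -7/3)

Apply the Gram-Schmidt recurrence
  u_1 = v_1
  u_i = v_i − Σ_{j<i} ((v_i · u_j) / (u_j · u_j)) · u_j.

Step by step this gives:
  u_1 = (-2, 3, -1)
  u_2 = (-11/7, -8/7, -2/7)
  u_3 = (2/3, -1/3, -7/3)

Orthogonality check:
  u_2 · u_1 = 0 (should be 0)
  u_3 · u_1 = 0 (should be 0)
  u_3 · u_2 = 0 (should be 0)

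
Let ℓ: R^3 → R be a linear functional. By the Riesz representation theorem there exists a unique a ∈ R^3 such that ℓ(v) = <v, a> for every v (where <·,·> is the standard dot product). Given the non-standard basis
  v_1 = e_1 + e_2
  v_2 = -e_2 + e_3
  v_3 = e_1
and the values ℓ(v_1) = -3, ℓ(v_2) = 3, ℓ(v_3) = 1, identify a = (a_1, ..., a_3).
a = (1, -4, -1)

Write a = (a_1, ..., a_3) in the standard basis. For each basis vector v_i, ℓ(v_i) = <v_i, a> is a linear equation in the a_j's. Collect the n equations into a matrix system V a = ℓ, where row i of V is v_i (expressed in the standard basis). Since V is invertible (lower-triangular with 1s on the diagonal, up to permutation), solve by back-substitution:
  V =
[[1, 1, 0],
 [0, -1, 1],
 [1, 0, 0]]
  V a = (-3, 3, 1)
Solving gives a = (1, -4, -1).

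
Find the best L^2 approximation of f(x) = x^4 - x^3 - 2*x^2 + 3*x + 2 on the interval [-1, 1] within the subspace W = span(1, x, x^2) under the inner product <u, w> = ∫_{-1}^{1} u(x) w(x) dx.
g(x) = -8*x^2/7 + 12*x/5 + 67/35

The best approximation g ∈ W is the orthogonal projection of f onto W. Writing g = a_0 + a_1 x + a_2 x^2, the coefficients solve the normal equations G · a = b where
  G_{ij} = <φ_i, φ_j> and b_i = <f, φ_i>, with φ_0 = 1, φ_1 = x, φ_2 = x^2.
G =
  [2, 0, 2/3]
  [0, 2/3, 0]
  [2/3, 0, 2/5],
b = (46/15, 8/5, 86/105).
Solving gives a_0 = 67/35, a_1 = 12/5, a_2 = -8/7, so
  g(x) = -8*x^2/7 + 12*x/5 + 67/35.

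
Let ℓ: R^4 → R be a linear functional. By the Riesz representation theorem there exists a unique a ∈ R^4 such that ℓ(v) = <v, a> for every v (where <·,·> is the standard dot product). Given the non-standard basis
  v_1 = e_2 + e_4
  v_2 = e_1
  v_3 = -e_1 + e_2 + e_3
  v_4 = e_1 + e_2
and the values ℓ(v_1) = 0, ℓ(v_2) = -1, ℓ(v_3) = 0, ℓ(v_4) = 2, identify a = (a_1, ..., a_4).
a = (-1, 3, -4, -3)

Write a = (a_1, ..., a_4) in the standard basis. For each basis vector v_i, ℓ(v_i) = <v_i, a> is a linear equation in the a_j's. Collect the n equations into a matrix system V a = ℓ, where row i of V is v_i (expressed in the standard basis). Since V is invertible (lower-triangular with 1s on the diagonal, up to permutation), solve by back-substitution:
  V =
[[0, 1, 0, 1],
 [1, 0, 0, 0],
 [-1, 1, 1, 0],
 [1, 1, 0, 0]]
  V a = (0, -1, 0, 2)
Solving gives a = (-1, 3, -4, -3).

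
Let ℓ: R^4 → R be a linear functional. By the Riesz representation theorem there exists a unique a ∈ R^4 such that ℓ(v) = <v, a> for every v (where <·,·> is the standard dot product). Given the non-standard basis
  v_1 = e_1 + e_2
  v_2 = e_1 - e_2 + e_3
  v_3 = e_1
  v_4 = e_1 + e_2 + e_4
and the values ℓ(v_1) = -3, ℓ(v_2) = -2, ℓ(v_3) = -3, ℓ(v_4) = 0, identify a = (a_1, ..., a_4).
a = (-3, 0, 1, 3)

Write a = (a_1, ..., a_4) in the standard basis. For each basis vector v_i, ℓ(v_i) = <v_i, a> is a linear equation in the a_j's. Collect the n equations into a matrix system V a = ℓ, where row i of V is v_i (expressed in the standard basis). Since V is invertible (lower-triangular with 1s on the diagonal, up to permutation), solve by back-substitution:
  V =
[[1, 1, 0, 0],
 [1, -1, 1, 0],
 [1, 0, 0, 0],
 [1, 1, 0, 1]]
  V a = (-3, -2, -3, 0)
Solving gives a = (-3, 0, 1, 3).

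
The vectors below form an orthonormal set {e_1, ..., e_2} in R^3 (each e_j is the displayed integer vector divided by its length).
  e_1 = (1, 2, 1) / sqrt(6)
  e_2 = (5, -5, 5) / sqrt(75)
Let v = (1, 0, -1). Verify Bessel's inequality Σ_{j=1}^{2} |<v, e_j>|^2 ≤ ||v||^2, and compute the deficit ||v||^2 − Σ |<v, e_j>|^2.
Σ |<v, e_j>|^2 = 0; ||v||^2 = 2; deficit = 2

Write each e_j = u_j / sqrt(<u_j, u_j>) where u_j is the displayed integer vector. Then <v, e_j> = <v, u_j> / sqrt(<u_j, u_j>), so |<v, e_j>|^2 = <v, u_j>^2 / <u_j, u_j>.
Coefficients: <v, e_1> = 0/sqrt(6), <v, e_2> = 0/sqrt(75).
Square and sum: Σ |<v, e_j>|^2 = 0.
Compute ||v||^2 = v·v = 2.
Deficit = 2 − 0 = 2 ≥ 0, confirming Bessel's inequality. (The deficit equals ||v − Σ <v,e_j> e_j||^2, the squared distance from v to span{e_j}.)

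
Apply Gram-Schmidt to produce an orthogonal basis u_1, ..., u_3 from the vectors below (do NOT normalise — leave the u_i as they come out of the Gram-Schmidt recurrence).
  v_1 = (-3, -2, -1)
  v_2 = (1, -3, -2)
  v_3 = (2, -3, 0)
Orthogonal basis:
  u_1 = (-3, -2, -1)
  u_2 = (29/14, -16/7, -23/14)
  u_3 = (23/171, -161/171, 253/171)

Apply the Gram-Schmidt recurrence
  u_1 = v_1
  u_i = v_i − Σ_{j<i} ((v_i · u_j) / (u_j · u_j)) · u_j.

Step by step this gives:
  u_1 = (-3, -2, -1)
  u_2 = (29/14, -16/7, -23/14)
  u_3 = (23/171, -161/171, 253/171)

Orthogonality check:
  u_2 · u_1 = 0 (should be 0)
  u_3 · u_1 = 0 (should be 0)
  u_3 · u_2 = 0 (should be 0)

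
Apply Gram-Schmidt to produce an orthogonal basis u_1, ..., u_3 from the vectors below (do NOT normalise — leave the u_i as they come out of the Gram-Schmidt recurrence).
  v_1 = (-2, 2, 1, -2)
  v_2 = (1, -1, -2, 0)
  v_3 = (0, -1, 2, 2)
Orthogonal basis:
  u_1 = (-2, 2, 1, -2)
  u_2 = (1/13, -1/13, -20/13, -12/13)
  u_3 = (-1/2, -1/2, 0, 0)

Apply the Gram-Schmidt recurrence
  u_1 = v_1
  u_i = v_i − Σ_{j<i} ((v_i · u_j) / (u_j · u_j)) · u_j.

Step by step this gives:
  u_1 = (-2, 2, 1, -2)
  u_2 = (1/13, -1/13, -20/13, -12/13)
  u_3 = (-1/2, -1/2, 0, 0)

Orthogonality check:
  u_2 · u_1 = 0 (should be 0)
  u_3 · u_1 = 0 (should be 0)
  u_3 · u_2 = 0 (should be 0)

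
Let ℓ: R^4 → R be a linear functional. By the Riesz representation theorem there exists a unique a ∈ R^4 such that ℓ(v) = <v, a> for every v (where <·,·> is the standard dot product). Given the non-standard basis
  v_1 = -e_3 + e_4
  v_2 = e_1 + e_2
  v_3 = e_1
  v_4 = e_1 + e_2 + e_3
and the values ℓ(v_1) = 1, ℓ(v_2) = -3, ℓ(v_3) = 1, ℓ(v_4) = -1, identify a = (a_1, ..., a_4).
a = (1, -4, 2, 3)

Write a = (a_1, ..., a_4) in the standard basis. For each basis vector v_i, ℓ(v_i) = <v_i, a> is a linear equation in the a_j's. Collect the n equations into a matrix system V a = ℓ, where row i of V is v_i (expressed in the standard basis). Since V is invertible (lower-triangular with 1s on the diagonal, up to permutation), solve by back-substitution:
  V =
[[0, 0, -1, 1],
 [1, 1, 0, 0],
 [1, 0, 0, 0],
 [1, 1, 1, 0]]
  V a = (1, -3, 1, -1)
Solving gives a = (1, -4, 2, 3).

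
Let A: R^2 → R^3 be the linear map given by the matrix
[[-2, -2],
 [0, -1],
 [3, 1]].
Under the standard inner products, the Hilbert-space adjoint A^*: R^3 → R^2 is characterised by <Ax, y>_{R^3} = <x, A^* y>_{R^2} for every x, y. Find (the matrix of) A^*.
A^* = A^T =
[[-2, 0, 3],
 [-2, -1, 1]]

For real matrices with standard dot products, the defining identity <Ax, y> = <x, A^* y> gives (Ax)^T y = x^T (A^*) y, i.e. x^T A^T y = x^T (A^*) y. Since this holds for all x, y, we must have A^* = A^T. Therefore
A^* =
[[-2, 0, 3],
 [-2, -1, 1]].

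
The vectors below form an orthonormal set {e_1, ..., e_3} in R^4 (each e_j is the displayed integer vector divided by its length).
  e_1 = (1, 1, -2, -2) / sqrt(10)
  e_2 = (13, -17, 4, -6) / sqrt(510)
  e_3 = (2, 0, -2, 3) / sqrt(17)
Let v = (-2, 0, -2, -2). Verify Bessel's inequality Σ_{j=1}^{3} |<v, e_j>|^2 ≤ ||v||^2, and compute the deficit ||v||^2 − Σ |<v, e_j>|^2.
Σ |<v, e_j>|^2 = 20/3; ||v||^2 = 12; deficit = 16/3

Write each e_j = u_j / sqrt(<u_j, u_j>) where u_j is the displayed integer vector. Then <v, e_j> = <v, u_j> / sqrt(<u_j, u_j>), so |<v, e_j>|^2 = <v, u_j>^2 / <u_j, u_j>.
Coefficients: <v, e_1> = 6/sqrt(10), <v, e_2> = -22/sqrt(510), <v, e_3> = -6/sqrt(17).
Square and sum: Σ |<v, e_j>|^2 = 20/3.
Compute ||v||^2 = v·v = 12.
Deficit = 12 − 20/3 = 16/3 ≥ 0, confirming Bessel's inequality. (The deficit equals ||v − Σ <v,e_j> e_j||^2, the squared distance from v to span{e_j}.)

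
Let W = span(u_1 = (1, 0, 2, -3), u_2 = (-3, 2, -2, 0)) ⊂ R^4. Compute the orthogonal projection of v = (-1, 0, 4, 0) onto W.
proj_W(v) = (7/9, -2/9, 10/9, -4/3)

Set up U = [u_1 | ... | u_2] ∈ R^(4×2). The projector onto W = col(U) is P = U (U^T U)^(-1) U^T.
Compute U^T U =
  [14, -7]
  [-7, 17],
and U^T v = (7, -5).
Solve U^T U · c = U^T v for the coefficients: c = (4/9, -1/9). The projection is proj_W(v) = U c.
Check: (v - proj_W(v)) · u_1 = 0  (should be 0).
Check: (v - proj_W(v)) · u_2 = 0  (should be 0).
Result: proj_W(v) = (7/9, -2/9, 10/9, -4/3).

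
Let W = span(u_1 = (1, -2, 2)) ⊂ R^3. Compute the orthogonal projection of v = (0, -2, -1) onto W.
proj_W(v) = (2/9, -4/9, 4/9)

Set up U = [u_1 | ... | u_1] ∈ R^(3×1). The projector onto W = col(U) is P = U (U^T U)^(-1) U^T.
Compute U^T U =
  [9],
and U^T v = (2).
Solve U^T U · c = U^T v for the coefficients: c = (2/9). The projection is proj_W(v) = U c.
Check: (v - proj_W(v)) · u_1 = 0  (should be 0).
Result: proj_W(v) = (2/9, -4/9, 4/9).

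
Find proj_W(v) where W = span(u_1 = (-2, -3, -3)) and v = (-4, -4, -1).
proj_W(v) = (-23/11, -69/22, -69/22)

Set up U = [u_1 | ... | u_1] ∈ R^(3×1). The projector onto W = col(U) is P = U (U^T U)^(-1) U^T.
Compute U^T U =
  [22],
and U^T v = (23).
Solve U^T U · c = U^T v for the coefficients: c = (23/22). The projection is proj_W(v) = U c.
Check: (v - proj_W(v)) · u_1 = 0  (should be 0).
Result: proj_W(v) = (-23/11, -69/22, -69/22).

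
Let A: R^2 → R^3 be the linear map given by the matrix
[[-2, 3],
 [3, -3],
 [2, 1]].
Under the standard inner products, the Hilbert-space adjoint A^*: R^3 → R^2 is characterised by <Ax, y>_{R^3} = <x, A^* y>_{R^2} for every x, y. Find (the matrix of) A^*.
A^* = A^T =
[[-2, 3, 2],
 [3, -3, 1]]

For real matrices with standard dot products, the defining identity <Ax, y> = <x, A^* y> gives (Ax)^T y = x^T (A^*) y, i.e. x^T A^T y = x^T (A^*) y. Since this holds for all x, y, we must have A^* = A^T. Therefore
A^* =
[[-2, 3, 2],
 [3, -3, 1]].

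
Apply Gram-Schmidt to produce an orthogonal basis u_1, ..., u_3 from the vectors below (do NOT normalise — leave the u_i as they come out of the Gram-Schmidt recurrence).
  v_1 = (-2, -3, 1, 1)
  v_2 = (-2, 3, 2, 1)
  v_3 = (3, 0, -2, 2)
Orthogonal basis:
  u_1 = (-2, -3, 1, 1)
  u_2 = (-34/15, 13/5, 32/15, 17/15)
  u_3 = (143/133, 12/133, -72/133, 394/133)

Apply the Gram-Schmidt recurrence
  u_1 = v_1
  u_i = v_i − Σ_{j<i} ((v_i · u_j) / (u_j · u_j)) · u_j.

Step by step this gives:
  u_1 = (-2, -3, 1, 1)
  u_2 = (-34/15, 13/5, 32/15, 17/15)
  u_3 = (143/133, 12/133, -72/133, 394/133)

Orthogonality check:
  u_2 · u_1 = 0 (should be 0)
  u_3 · u_1 = 0 (should be 0)
  u_3 · u_2 = 0 (should be 0)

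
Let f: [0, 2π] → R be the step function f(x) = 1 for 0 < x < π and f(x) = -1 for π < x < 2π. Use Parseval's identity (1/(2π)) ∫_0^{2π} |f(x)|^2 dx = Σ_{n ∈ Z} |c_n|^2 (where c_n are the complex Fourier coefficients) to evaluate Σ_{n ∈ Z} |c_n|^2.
Σ |c_n|^2 = 1

Parseval equates the L^2 energy of f (normalised by 1/(2π)) with the ℓ^2 sum of its Fourier coefficients: (1/(2π)) ∫_0^{2π} |f|^2 = Σ |c_n|^2.
Compute the left side: (1/(2π)) [∫_0^π 1^2 dx + ∫_π^{2π} (-1)^2 dx] = (1/(2π)) · (1π + 1π) = (1 + 1)/2 = 1.
So Σ_{n ∈ Z} |c_n|^2 = 1.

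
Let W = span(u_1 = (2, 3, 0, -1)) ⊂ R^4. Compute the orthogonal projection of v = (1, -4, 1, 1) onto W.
proj_W(v) = (-11/7, -33/14, 0, 11/14)

Set up U = [u_1 | ... | u_1] ∈ R^(4×1). The projector onto W = col(U) is P = U (U^T U)^(-1) U^T.
Compute U^T U =
  [14],
and U^T v = (-11).
Solve U^T U · c = U^T v for the coefficients: c = (-11/14). The projection is proj_W(v) = U c.
Check: (v - proj_W(v)) · u_1 = 0  (should be 0).
Result: proj_W(v) = (-11/7, -33/14, 0, 11/14).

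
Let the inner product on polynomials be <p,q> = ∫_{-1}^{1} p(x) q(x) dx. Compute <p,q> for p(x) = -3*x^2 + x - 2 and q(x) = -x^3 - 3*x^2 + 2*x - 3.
<p,q> = 398/15

Expand the product: p(x)·q(x) = 3*x^5 + 8*x^4 - 7*x^3 + 17*x^2 - 7*x + 6.
∫_{-1}^{1} of each monomial x^k gives [2/(k+1) if k even, 0 if k odd]. Integrating term-by-term (or equivalently evaluating the antiderivative F(x) = x^6/2 + 8*x^5/5 - 7*x^4/4 + 17*x^3/3 - 7*x^2/2 + 6*x at the endpoints):
  F(1) − F(−1) = 511/60 − (-1081/60) = 398/15.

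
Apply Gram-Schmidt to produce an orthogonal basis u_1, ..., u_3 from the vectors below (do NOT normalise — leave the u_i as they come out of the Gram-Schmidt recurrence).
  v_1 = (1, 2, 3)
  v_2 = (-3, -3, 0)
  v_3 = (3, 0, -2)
Orthogonal basis:
  u_1 = (1, 2, 3)
  u_2 = (-33/14, -12/7, 27/14)
  u_3 = (21/19, -21/19, 7/19)

Apply the Gram-Schmidt recurrence
  u_1 = v_1
  u_i = v_i − Σ_{j<i} ((v_i · u_j) / (u_j · u_j)) · u_j.

Step by step this gives:
  u_1 = (1, 2, 3)
  u_2 = (-33/14, -12/7, 27/14)
  u_3 = (21/19, -21/19, 7/19)

Orthogonality check:
  u_2 · u_1 = 0 (should be 0)
  u_3 · u_1 = 0 (should be 0)
  u_3 · u_2 = 0 (should be 0)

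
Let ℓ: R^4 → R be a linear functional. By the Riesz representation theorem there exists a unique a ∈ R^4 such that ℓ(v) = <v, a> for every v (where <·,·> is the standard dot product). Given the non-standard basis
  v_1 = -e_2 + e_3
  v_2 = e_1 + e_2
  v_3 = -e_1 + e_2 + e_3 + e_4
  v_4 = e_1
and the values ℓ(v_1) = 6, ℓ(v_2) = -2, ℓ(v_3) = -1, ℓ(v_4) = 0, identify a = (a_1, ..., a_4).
a = (0, -2, 4, -3)

Write a = (a_1, ..., a_4) in the standard basis. For each basis vector v_i, ℓ(v_i) = <v_i, a> is a linear equation in the a_j's. Collect the n equations into a matrix system V a = ℓ, where row i of V is v_i (expressed in the standard basis). Since V is invertible (lower-triangular with 1s on the diagonal, up to permutation), solve by back-substitution:
  V =
[[0, -1, 1, 0],
 [1, 1, 0, 0],
 [-1, 1, 1, 1],
 [1, 0, 0, 0]]
  V a = (6, -2, -1, 0)
Solving gives a = (0, -2, 4, -3).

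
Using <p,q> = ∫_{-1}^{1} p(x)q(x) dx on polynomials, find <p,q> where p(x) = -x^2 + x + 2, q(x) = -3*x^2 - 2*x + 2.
<p,q> = 38/15

Expand the product: p(x)·q(x) = 3*x^4 - x^3 - 10*x^2 - 2*x + 4.
∫_{-1}^{1} of each monomial x^k gives [2/(k+1) if k even, 0 if k odd]. Integrating term-by-term (or equivalently evaluating the antiderivative F(x) = 3*x^5/5 - x^4/4 - 10*x^3/3 - x^2 + 4*x at the endpoints):
  F(1) − F(−1) = 1/60 − (-151/60) = 38/15.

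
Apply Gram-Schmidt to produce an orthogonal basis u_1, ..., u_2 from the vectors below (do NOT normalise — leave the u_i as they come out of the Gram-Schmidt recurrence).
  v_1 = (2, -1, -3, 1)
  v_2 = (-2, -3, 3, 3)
Orthogonal basis:
  u_1 = (2, -1, -3, 1)
  u_2 = (-16/15, -52/15, 8/5, 52/15)

Apply the Gram-Schmidt recurrence
  u_1 = v_1
  u_i = v_i − Σ_{j<i} ((v_i · u_j) / (u_j · u_j)) · u_j.

Step by step this gives:
  u_1 = (2, -1, -3, 1)
  u_2 = (-16/15, -52/15, 8/5, 52/15)

Orthogonality check:
  u_2 · u_1 = 0 (should be 0)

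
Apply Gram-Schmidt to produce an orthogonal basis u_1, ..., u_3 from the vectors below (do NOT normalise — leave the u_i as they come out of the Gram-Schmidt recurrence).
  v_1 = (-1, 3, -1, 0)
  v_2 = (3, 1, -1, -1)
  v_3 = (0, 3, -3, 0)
Orthogonal basis:
  u_1 = (-1, 3, -1, 0)
  u_2 = (34/11, 8/11, -10/11, -1)
  u_3 = (-24/131, -75/131, -201/131, 54/131)

Apply the Gram-Schmidt recurrence
  u_1 = v_1
  u_i = v_i − Σ_{j<i} ((v_i · u_j) / (u_j · u_j)) · u_j.

Step by step this gives:
  u_1 = (-1, 3, -1, 0)
  u_2 = (34/11, 8/11, -10/11, -1)
  u_3 = (-24/131, -75/131, -201/131, 54/131)

Orthogonality check:
  u_2 · u_1 = 0 (should be 0)
  u_3 · u_1 = 0 (should be 0)
  u_3 · u_2 = 0 (should be 0)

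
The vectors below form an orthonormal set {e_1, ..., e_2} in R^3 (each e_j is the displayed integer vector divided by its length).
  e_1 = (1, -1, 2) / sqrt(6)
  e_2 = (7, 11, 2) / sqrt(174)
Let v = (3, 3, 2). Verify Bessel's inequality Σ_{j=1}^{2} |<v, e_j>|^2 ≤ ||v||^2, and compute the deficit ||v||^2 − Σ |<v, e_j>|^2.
Σ |<v, e_j>|^2 = 22; ||v||^2 = 22; deficit = 0

Write each e_j = u_j / sqrt(<u_j, u_j>) where u_j is the displayed integer vector. Then <v, e_j> = <v, u_j> / sqrt(<u_j, u_j>), so |<v, e_j>|^2 = <v, u_j>^2 / <u_j, u_j>.
Coefficients: <v, e_1> = 4/sqrt(6), <v, e_2> = 58/sqrt(174).
Square and sum: Σ |<v, e_j>|^2 = 22.
Compute ||v||^2 = v·v = 22.
Deficit = 22 − 22 = 0 ≥ 0, confirming Bessel's inequality. (The deficit equals ||v − Σ <v,e_j> e_j||^2, the squared distance from v to span{e_j}.)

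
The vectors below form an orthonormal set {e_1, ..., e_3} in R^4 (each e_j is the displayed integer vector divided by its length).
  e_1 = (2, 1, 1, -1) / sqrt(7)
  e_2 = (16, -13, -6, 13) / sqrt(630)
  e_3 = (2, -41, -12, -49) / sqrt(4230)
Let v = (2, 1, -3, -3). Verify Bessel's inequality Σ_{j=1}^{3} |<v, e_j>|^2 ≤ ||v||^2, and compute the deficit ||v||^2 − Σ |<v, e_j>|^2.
Σ |<v, e_j>|^2 = 405/47; ||v||^2 = 23; deficit = 676/47

Write each e_j = u_j / sqrt(<u_j, u_j>) where u_j is the displayed integer vector. Then <v, e_j> = <v, u_j> / sqrt(<u_j, u_j>), so |<v, e_j>|^2 = <v, u_j>^2 / <u_j, u_j>.
Coefficients: <v, e_1> = 5/sqrt(7), <v, e_2> = -2/sqrt(630), <v, e_3> = 146/sqrt(4230).
Square and sum: Σ |<v, e_j>|^2 = 405/47.
Compute ||v||^2 = v·v = 23.
Deficit = 23 − 405/47 = 676/47 ≥ 0, confirming Bessel's inequality. (The deficit equals ||v − Σ <v,e_j> e_j||^2, the squared distance from v to span{e_j}.)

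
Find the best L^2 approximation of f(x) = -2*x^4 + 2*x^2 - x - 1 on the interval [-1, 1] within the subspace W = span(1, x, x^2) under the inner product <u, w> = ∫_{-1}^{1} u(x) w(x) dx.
g(x) = 2*x^2/7 - x - 29/35

The best approximation g ∈ W is the orthogonal projection of f onto W. Writing g = a_0 + a_1 x + a_2 x^2, the coefficients solve the normal equations G · a = b where
  G_{ij} = <φ_i, φ_j> and b_i = <f, φ_i>, with φ_0 = 1, φ_1 = x, φ_2 = x^2.
G =
  [2, 0, 2/3]
  [0, 2/3, 0]
  [2/3, 0, 2/5],
b = (-22/15, -2/3, -46/105).
Solving gives a_0 = -29/35, a_1 = -1, a_2 = 2/7, so
  g(x) = 2*x^2/7 - x - 29/35.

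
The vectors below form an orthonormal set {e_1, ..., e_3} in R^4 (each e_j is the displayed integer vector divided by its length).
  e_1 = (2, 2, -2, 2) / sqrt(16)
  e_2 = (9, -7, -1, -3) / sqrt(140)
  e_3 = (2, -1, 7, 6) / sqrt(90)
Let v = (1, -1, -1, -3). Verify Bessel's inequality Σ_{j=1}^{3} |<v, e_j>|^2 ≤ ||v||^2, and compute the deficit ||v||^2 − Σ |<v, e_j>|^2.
Σ |<v, e_j>|^2 = 706/63; ||v||^2 = 12; deficit = 50/63

Write each e_j = u_j / sqrt(<u_j, u_j>) where u_j is the displayed integer vector. Then <v, e_j> = <v, u_j> / sqrt(<u_j, u_j>), so |<v, e_j>|^2 = <v, u_j>^2 / <u_j, u_j>.
Coefficients: <v, e_1> = -4/sqrt(16), <v, e_2> = 26/sqrt(140), <v, e_3> = -22/sqrt(90).
Square and sum: Σ |<v, e_j>|^2 = 706/63.
Compute ||v||^2 = v·v = 12.
Deficit = 12 − 706/63 = 50/63 ≥ 0, confirming Bessel's inequality. (The deficit equals ||v − Σ <v,e_j> e_j||^2, the squared distance from v to span{e_j}.)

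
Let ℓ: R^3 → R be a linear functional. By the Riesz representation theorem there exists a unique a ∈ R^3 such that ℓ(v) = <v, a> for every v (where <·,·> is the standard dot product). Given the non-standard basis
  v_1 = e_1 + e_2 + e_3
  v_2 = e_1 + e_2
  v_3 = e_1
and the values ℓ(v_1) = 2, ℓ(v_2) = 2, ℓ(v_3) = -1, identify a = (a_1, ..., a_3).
a = (-1, 3, 0)

Write a = (a_1, ..., a_3) in the standard basis. For each basis vector v_i, ℓ(v_i) = <v_i, a> is a linear equation in the a_j's. Collect the n equations into a matrix system V a = ℓ, where row i of V is v_i (expressed in the standard basis). Since V is invertible (lower-triangular with 1s on the diagonal, up to permutation), solve by back-substitution:
  V =
[[1, 1, 1],
 [1, 1, 0],
 [1, 0, 0]]
  V a = (2, 2, -1)
Solving gives a = (-1, 3, 0).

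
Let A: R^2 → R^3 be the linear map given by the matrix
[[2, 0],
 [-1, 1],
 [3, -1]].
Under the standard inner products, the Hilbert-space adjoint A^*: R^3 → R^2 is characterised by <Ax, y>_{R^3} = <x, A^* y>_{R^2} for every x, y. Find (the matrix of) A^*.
A^* = A^T =
[[2, -1, 3],
 [0, 1, -1]]

For real matrices with standard dot products, the defining identity <Ax, y> = <x, A^* y> gives (Ax)^T y = x^T (A^*) y, i.e. x^T A^T y = x^T (A^*) y. Since this holds for all x, y, we must have A^* = A^T. Therefore
A^* =
[[2, -1, 3],
 [0, 1, -1]].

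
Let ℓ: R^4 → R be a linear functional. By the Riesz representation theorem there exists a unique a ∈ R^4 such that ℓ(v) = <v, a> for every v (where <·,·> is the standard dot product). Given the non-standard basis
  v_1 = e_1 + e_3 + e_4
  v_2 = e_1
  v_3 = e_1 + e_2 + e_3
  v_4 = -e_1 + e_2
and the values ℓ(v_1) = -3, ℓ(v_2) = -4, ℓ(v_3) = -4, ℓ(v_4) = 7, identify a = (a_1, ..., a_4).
a = (-4, 3, -3, 4)

Write a = (a_1, ..., a_4) in the standard basis. For each basis vector v_i, ℓ(v_i) = <v_i, a> is a linear equation in the a_j's. Collect the n equations into a matrix system V a = ℓ, where row i of V is v_i (expressed in the standard basis). Since V is invertible (lower-triangular with 1s on the diagonal, up to permutation), solve by back-substitution:
  V =
[[1, 0, 1, 1],
 [1, 0, 0, 0],
 [1, 1, 1, 0],
 [-1, 1, 0, 0]]
  V a = (-3, -4, -4, 7)
Solving gives a = (-4, 3, -3, 4).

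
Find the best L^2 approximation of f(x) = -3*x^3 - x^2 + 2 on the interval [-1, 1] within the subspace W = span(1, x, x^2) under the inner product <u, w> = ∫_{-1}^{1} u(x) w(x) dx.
g(x) = -x^2 - 9*x/5 + 2

The best approximation g ∈ W is the orthogonal projection of f onto W. Writing g = a_0 + a_1 x + a_2 x^2, the coefficients solve the normal equations G · a = b where
  G_{ij} = <φ_i, φ_j> and b_i = <f, φ_i>, with φ_0 = 1, φ_1 = x, φ_2 = x^2.
G =
  [2, 0, 2/3]
  [0, 2/3, 0]
  [2/3, 0, 2/5],
b = (10/3, -6/5, 14/15).
Solving gives a_0 = 2, a_1 = -9/5, a_2 = -1, so
  g(x) = -x^2 - 9*x/5 + 2.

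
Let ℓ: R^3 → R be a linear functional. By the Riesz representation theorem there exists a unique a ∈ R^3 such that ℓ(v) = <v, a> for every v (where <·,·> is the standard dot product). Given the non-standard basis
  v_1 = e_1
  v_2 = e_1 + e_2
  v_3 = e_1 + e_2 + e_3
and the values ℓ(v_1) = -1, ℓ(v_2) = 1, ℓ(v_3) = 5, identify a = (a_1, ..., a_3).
a = (-1, 2, 4)

Write a = (a_1, ..., a_3) in the standard basis. For each basis vector v_i, ℓ(v_i) = <v_i, a> is a linear equation in the a_j's. Collect the n equations into a matrix system V a = ℓ, where row i of V is v_i (expressed in the standard basis). Since V is invertible (lower-triangular with 1s on the diagonal, up to permutation), solve by back-substitution:
  V =
[[1, 0, 0],
 [1, 1, 0],
 [1, 1, 1]]
  V a = (-1, 1, 5)
Solving gives a = (-1, 2, 4).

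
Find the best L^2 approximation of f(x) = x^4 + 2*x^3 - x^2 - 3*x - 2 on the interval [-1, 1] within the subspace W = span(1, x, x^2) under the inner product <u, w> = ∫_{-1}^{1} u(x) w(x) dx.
g(x) = -x^2/7 - 9*x/5 - 73/35

The best approximation g ∈ W is the orthogonal projection of f onto W. Writing g = a_0 + a_1 x + a_2 x^2, the coefficients solve the normal equations G · a = b where
  G_{ij} = <φ_i, φ_j> and b_i = <f, φ_i>, with φ_0 = 1, φ_1 = x, φ_2 = x^2.
G =
  [2, 0, 2/3]
  [0, 2/3, 0]
  [2/3, 0, 2/5],
b = (-64/15, -6/5, -152/105).
Solving gives a_0 = -73/35, a_1 = -9/5, a_2 = -1/7, so
  g(x) = -x^2/7 - 9*x/5 - 73/35.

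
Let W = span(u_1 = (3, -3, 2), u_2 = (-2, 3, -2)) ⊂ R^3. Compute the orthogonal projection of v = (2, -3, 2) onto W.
proj_W(v) = (2, -3, 2)

Set up U = [u_1 | ... | u_2] ∈ R^(3×2). The projector onto W = col(U) is P = U (U^T U)^(-1) U^T.
Compute U^T U =
  [22, -19]
  [-19, 17],
and U^T v = (19, -17).
Solve U^T U · c = U^T v for the coefficients: c = (0, -1). The projection is proj_W(v) = U c.
Check: (v - proj_W(v)) · u_1 = 0  (should be 0).
Check: (v - proj_W(v)) · u_2 = 0  (should be 0).
Result: proj_W(v) = (2, -3, 2).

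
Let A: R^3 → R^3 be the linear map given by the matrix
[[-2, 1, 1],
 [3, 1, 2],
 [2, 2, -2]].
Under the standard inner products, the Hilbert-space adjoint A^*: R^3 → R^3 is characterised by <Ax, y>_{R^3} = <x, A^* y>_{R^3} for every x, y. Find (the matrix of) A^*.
A^* = A^T =
[[-2, 3, 2],
 [1, 1, 2],
 [1, 2, -2]]

For real matrices with standard dot products, the defining identity <Ax, y> = <x, A^* y> gives (Ax)^T y = x^T (A^*) y, i.e. x^T A^T y = x^T (A^*) y. Since this holds for all x, y, we must have A^* = A^T. Therefore
A^* =
[[-2, 3, 2],
 [1, 1, 2],
 [1, 2, -2]].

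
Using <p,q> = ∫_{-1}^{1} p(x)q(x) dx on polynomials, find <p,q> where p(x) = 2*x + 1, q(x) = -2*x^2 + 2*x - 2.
<p,q> = -8/3

Expand the product: p(x)·q(x) = -4*x^3 + 2*x^2 - 2*x - 2.
∫_{-1}^{1} of each monomial x^k gives [2/(k+1) if k even, 0 if k odd]. Integrating term-by-term (or equivalently evaluating the antiderivative F(x) = -x^4 + 2*x^3/3 - x^2 - 2*x at the endpoints):
  F(1) − F(−1) = -10/3 − (-2/3) = -8/3.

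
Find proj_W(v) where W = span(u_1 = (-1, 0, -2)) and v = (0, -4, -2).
proj_W(v) = (-4/5, 0, -8/5)

Set up U = [u_1 | ... | u_1] ∈ R^(3×1). The projector onto W = col(U) is P = U (U^T U)^(-1) U^T.
Compute U^T U =
  [5],
and U^T v = (4).
Solve U^T U · c = U^T v for the coefficients: c = (4/5). The projection is proj_W(v) = U c.
Check: (v - proj_W(v)) · u_1 = 0  (should be 0).
Result: proj_W(v) = (-4/5, 0, -8/5).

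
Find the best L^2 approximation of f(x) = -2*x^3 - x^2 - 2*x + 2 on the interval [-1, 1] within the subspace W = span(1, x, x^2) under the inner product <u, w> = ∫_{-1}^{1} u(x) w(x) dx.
g(x) = -x^2 - 16*x/5 + 2

The best approximation g ∈ W is the orthogonal projection of f onto W. Writing g = a_0 + a_1 x + a_2 x^2, the coefficients solve the normal equations G · a = b where
  G_{ij} = <φ_i, φ_j> and b_i = <f, φ_i>, with φ_0 = 1, φ_1 = x, φ_2 = x^2.
G =
  [2, 0, 2/3]
  [0, 2/3, 0]
  [2/3, 0, 2/5],
b = (10/3, -32/15, 14/15).
Solving gives a_0 = 2, a_1 = -16/5, a_2 = -1, so
  g(x) = -x^2 - 16*x/5 + 2.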